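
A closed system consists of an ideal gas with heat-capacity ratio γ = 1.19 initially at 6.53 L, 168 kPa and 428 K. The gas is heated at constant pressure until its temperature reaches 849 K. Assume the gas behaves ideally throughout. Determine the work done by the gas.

n = P₁V₁/(RT₁) = 168×6.53/(8.314×428) = 0.308 mol.
Isobaric: P stays 168 kPa; V/T = const ⇒ T₂ = 849 K, V₂ = 13.0 L.
W = PΔV = 168×(13.0−6.53) kPa·L = 1080 J.

1080 J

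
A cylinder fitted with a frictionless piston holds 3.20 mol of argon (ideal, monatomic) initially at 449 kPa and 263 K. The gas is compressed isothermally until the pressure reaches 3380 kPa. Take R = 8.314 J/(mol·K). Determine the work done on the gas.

14100 J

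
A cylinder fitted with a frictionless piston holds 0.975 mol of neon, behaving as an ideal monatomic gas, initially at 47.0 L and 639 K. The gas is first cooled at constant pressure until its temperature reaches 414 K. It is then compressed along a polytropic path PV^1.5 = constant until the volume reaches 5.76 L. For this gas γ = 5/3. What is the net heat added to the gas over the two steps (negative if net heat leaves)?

P₁ = nRT₁/V₁ = 0.975×8.314×639/47.0 = 110 kPa.
Step 1 — Isobaric: P stays 110 kPa; V/T = const ⇒ T₂ = 414 K, V₂ = 30.5 L.
W = PΔV = 110×(30.5−47.0) kPa·L = -1820 J.
ΔU = nCvΔT = 0.975×12.5×(414−639) = -2740 J.
Q = ΔU + W = nCpΔT = -4560 J.
State after step 1: P = 110 kPa, V = 30.5 L, T = 414 K.
Step 2 — Polytropic n=1.5: T₂ = T₁(V₁/V₂)^(n−1) = 414×(5.29)^0.50 = 952 K; P₂ = P₁(V₁/V₂)^n = 1340 kPa.
W = (P₁V₁−P₂V₂)/(n−1) = (110×30.5−1340×5.76)/0.50 = -8720 J.
ΔU = nCvΔT = 0.975×12.5×(952−414) = 6540 J.
Q = ΔU + W = -2180 J.
Net over both steps: W = -10500 J, Q = -6740 J, ΔU = 3800 J.

-6740 J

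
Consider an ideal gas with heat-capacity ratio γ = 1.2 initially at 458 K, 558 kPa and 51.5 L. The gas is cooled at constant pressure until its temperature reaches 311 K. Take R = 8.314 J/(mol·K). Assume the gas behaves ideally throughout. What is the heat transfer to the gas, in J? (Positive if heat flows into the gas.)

n = P₁V₁/(RT₁) = 558×51.5/(8.314×458) = 7.55 mol.
Isobaric: P stays 558 kPa; V/T = const ⇒ T₂ = 311 K, V₂ = 35.0 L.
W = PΔV = 558×(35.0−51.5) kPa·L = -9220 J.
ΔU = nCvΔT = 7.55×41.6×(311−458) = -46100 J.
Q = ΔU + W = nCpΔT = -55300 J.

-55300 J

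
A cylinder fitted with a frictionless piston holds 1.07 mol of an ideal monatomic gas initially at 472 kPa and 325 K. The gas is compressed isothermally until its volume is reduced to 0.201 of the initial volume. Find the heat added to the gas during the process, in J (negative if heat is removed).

-4640 J

V₁ = nRT₁/P₁ = 1.07×8.314×325/472 = 6.13 L.
Isothermal: T stays 325 K; PV = const ⇒ V₂ = 1.23 L, P₂ = 2350 kPa.
ΔU = 0 (ideal gas, T constant).
W = nRT ln(V₂/V₁) = 1.07×8.314×325×ln(0.201) = -4640 J.
Q = ΔU + W = -4640 J.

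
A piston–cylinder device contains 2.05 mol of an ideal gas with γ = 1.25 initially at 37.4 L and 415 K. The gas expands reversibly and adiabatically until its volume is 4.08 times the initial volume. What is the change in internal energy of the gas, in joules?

-8390 J

P₁ = nRT₁/V₁ = 2.05×8.314×415/37.4 = 189 kPa.
Adiabatic: TV^(γ−1) = const ⇒ T₂ = 415×(0.245)^0.250 = 292 K; PV^γ = const ⇒ P₂ = 32.6 kPa.
For an ideal gas ΔU = nCvΔT with Cv = R/(γ−1) = 33.3 J/(mol·K).
ΔU = 2.05×33.3×(292−415) = -8390 J.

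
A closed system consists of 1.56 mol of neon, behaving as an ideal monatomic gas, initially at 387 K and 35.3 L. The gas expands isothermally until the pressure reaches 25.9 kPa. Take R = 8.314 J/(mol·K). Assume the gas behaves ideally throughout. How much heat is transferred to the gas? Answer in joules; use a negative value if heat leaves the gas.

8550 J

P₁ = nRT₁/V₁ = 1.56×8.314×387/35.3 = 142 kPa.
Isothermal: T stays 387 K; PV = const ⇒ V₂ = 194 L, P₂ = 25.9 kPa.
ΔU = 0 (ideal gas, T constant).
W = nRT ln(V₂/V₁) = 1.56×8.314×387×ln(5.49) = 8550 J.
Q = ΔU + W = 8550 J.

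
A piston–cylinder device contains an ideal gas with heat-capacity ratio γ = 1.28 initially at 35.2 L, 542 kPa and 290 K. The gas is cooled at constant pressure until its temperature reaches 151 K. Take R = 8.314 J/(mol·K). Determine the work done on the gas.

9140 J

n = P₁V₁/(RT₁) = 542×35.2/(8.314×290) = 7.91 mol.
Isobaric: P stays 542 kPa; V/T = const ⇒ T₂ = 151 K, V₂ = 18.3 L.
W = PΔV = 542×(18.3−35.2) kPa·L = -9140 J.
Work done on the gas = −W_by = 9140 J.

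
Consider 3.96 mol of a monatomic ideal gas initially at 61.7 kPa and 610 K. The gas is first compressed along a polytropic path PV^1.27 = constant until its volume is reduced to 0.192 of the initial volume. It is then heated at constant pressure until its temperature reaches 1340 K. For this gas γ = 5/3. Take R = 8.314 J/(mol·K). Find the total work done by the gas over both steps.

-29000 J

V₁ = nRT₁/P₁ = 3.96×8.314×610/61.7 = 325 L.
Step 1 — Polytropic n=1.27: T₂ = T₁(V₁/V₂)^(n−1) = 610×(5.21)^0.27 = 952 K; P₂ = P₁(V₁/V₂)^n = 502 kPa.
W = (P₁V₁−P₂V₂)/(n−1) = (61.7×325−502×62.5)/0.27 = -41800 J.
ΔU = nCvΔT = 3.96×12.5×(952−610) = 16900 J.
Q = ΔU + W = -24800 J.
State after step 1: P = 502 kPa, V = 62.5 L, T = 952 K.
Step 2 — Isobaric: P stays 502 kPa; V/T = const ⇒ T₂ = 1340 K, V₂ = 87.9 L.
W = PΔV = 502×(87.9−62.5) kPa·L = 12800 J.
ΔU = nCvΔT = 3.96×12.5×(1340−952) = 19100 J.
Q = ΔU + W = nCpΔT = 31900 J.
Net over both steps: W = -29000 J, Q = 7050 J, ΔU = 36100 J.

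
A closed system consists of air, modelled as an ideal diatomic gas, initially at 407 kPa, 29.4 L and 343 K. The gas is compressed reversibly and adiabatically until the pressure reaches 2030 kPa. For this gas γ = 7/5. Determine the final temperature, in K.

Adiabatic: T₂/T₁ = (P₂/P₁)^((γ−1)/γ) ⇒ T₂ = 343×(4.99)^0.286 = 543 K; V₂ = 9.33 L.

543 K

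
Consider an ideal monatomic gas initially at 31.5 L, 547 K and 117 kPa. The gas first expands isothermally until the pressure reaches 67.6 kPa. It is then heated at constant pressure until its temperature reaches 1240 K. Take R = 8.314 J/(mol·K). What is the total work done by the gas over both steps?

n = P₁V₁/(RT₁) = 117×31.5/(8.314×547) = 0.810 mol.
Step 1 — Isothermal: T stays 547 K; PV = const ⇒ V₂ = 54.5 L, P₂ = 67.6 kPa.
ΔU = 0 (ideal gas, T constant).
W = nRT ln(V₂/V₁) = 0.810×8.314×547×ln(1.73) = 2020 J.
Q = ΔU + W = 2020 J.
State after step 1: P = 67.6 kPa, V = 54.5 L, T = 547 K.
Step 2 — Isobaric: P stays 67.6 kPa; V/T = const ⇒ T₂ = 1240 K, V₂ = 124 L.
W = PΔV = 67.6×(124−54.5) kPa·L = 4670 J.
ΔU = nCvΔT = 0.810×12.5×(1240−547) = 7000 J.
Q = ΔU + W = nCpΔT = 11700 J.
Net over both steps: W = 6690 J, Q = 13700 J, ΔU = 7000 J.

6690 J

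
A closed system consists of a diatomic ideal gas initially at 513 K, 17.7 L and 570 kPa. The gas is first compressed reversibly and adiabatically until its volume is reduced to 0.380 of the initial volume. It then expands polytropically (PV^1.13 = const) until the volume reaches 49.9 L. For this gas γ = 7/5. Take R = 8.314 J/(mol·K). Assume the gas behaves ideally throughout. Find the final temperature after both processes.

582 K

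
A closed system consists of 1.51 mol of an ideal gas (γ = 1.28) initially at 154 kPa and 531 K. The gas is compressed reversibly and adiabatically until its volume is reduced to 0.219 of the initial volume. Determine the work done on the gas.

12600 J

V₁ = nRT₁/P₁ = 1.51×8.314×531/154 = 43.3 L.
Adiabatic: TV^(γ−1) = const ⇒ T₂ = 531×(4.57)^0.280 = 812 K; PV^γ = const ⇒ P₂ = 1080 kPa.
ΔU = nCvΔT = 1.51×29.7×(812−531) = 12600 J.
Q = 0 for an adiabatic process, so W = −ΔU = -12600 J.
Work done on the gas = −W_by = 12600 J.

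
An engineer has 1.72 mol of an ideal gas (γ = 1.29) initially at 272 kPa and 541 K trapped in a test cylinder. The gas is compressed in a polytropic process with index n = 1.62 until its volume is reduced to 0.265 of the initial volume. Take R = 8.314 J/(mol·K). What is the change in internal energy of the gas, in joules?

34100 J

V₁ = nRT₁/P₁ = 1.72×8.314×541/272 = 28.4 L.
Polytropic n=1.62: T₂ = T₁(V₁/V₂)^(n−1) = 541×(3.77)^0.62 = 1230 K; P₂ = P₁(V₁/V₂)^n = 2340 kPa.
For an ideal gas ΔU = nCvΔT with Cv = R/(γ−1) = 28.7 J/(mol·K).
ΔU = 1.72×28.7×(1230−541) = 34100 J.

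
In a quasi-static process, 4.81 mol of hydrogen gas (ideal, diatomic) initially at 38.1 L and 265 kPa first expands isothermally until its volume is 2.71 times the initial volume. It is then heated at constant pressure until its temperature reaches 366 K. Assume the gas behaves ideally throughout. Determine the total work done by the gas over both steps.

14600 J

T₁ = P₁V₁/(nR) = 265×38.1/(4.81×8.314) = 252 K.
Step 1 — Isothermal: T stays 252 K; PV = const ⇒ V₂ = 103 L, P₂ = 97.8 kPa.
ΔU = 0 (ideal gas, T constant).
W = nRT ln(V₂/V₁) = 4.81×8.314×252×ln(2.71) = 10100 J.
Q = ΔU + W = 10100 J.
State after step 1: P = 97.8 kPa, V = 103 L, T = 252 K.
Step 2 — Isobaric: P stays 97.8 kPa; V/T = const ⇒ T₂ = 366 K, V₂ = 150 L.
W = PΔV = 97.8×(150−103) kPa·L = 4540 J.
ΔU = nCvΔT = 4.81×20.8×(366−252) = 11300 J.
Q = ΔU + W = nCpΔT = 15900 J.
Net over both steps: W = 14600 J, Q = 26000 J, ΔU = 11300 J.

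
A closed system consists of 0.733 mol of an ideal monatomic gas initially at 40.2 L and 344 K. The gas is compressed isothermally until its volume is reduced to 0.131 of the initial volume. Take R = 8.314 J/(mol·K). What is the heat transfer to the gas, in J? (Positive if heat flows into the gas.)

P₁ = nRT₁/V₁ = 0.733×8.314×344/40.2 = 52.1 kPa.
Isothermal: T stays 344 K; PV = const ⇒ V₂ = 5.27 L, P₂ = 398 kPa.
ΔU = 0 (ideal gas, T constant).
W = nRT ln(V₂/V₁) = 0.733×8.314×344×ln(0.131) = -4260 J.
Q = ΔU + W = -4260 J.

-4260 J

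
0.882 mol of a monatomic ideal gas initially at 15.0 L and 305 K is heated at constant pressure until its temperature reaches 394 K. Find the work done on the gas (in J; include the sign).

-653 J

P₁ = nRT₁/V₁ = 0.882×8.314×305/15.0 = 149 kPa.
Isobaric: P stays 149 kPa; V/T = const ⇒ T₂ = 394 K, V₂ = 19.4 L.
W = PΔV = 149×(19.4−15.0) kPa·L = 653 J.
Work done on the gas = −W_by = -653 J.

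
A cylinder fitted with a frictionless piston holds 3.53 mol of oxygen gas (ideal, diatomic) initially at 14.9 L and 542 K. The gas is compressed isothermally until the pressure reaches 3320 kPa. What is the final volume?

4.79 L

P₁ = nRT₁/V₁ = 3.53×8.314×542/14.9 = 1070 kPa.
Isothermal: T stays 542 K; PV = const ⇒ V₂ = 4.79 L, P₂ = 3320 kPa.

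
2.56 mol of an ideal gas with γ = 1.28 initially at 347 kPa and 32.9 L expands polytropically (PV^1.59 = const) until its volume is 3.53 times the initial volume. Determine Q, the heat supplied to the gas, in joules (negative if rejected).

-11200 J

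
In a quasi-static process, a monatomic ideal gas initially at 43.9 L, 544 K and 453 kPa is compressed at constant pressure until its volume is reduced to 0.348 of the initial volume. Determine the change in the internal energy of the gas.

n = P₁V₁/(RT₁) = 453×43.9/(8.314×544) = 4.40 mol.
Isobaric: P stays 453 kPa; V/T = const ⇒ T₂ = 189 K, V₂ = 15.3 L.
For an ideal gas ΔU = nCvΔT with Cv = (3/2)R = 12.5 J/(mol·K).
ΔU = 4.40×12.5×(189−544) = -19400 J.

-19400 J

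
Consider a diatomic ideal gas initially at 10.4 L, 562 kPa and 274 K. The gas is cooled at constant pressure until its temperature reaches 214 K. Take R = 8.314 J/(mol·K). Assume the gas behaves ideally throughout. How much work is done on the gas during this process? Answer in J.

1280 J

n = P₁V₁/(RT₁) = 562×10.4/(8.314×274) = 2.57 mol.
Isobaric: P stays 562 kPa; V/T = const ⇒ T₂ = 214 K, V₂ = 8.12 L.
W = PΔV = 562×(8.12−10.4) kPa·L = -1280 J.
Work done on the gas = −W_by = 1280 J.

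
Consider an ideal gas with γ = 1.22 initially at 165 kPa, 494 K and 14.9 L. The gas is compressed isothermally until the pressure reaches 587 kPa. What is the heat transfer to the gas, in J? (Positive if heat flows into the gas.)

-3120 J

n = P₁V₁/(RT₁) = 165×14.9/(8.314×494) = 0.599 mol.
Isothermal: T stays 494 K; PV = const ⇒ V₂ = 4.19 L, P₂ = 587 kPa.
ΔU = 0 (ideal gas, T constant).
W = nRT ln(V₂/V₁) = 0.599×8.314×494×ln(0.281) = -3120 J.
Q = ΔU + W = -3120 J.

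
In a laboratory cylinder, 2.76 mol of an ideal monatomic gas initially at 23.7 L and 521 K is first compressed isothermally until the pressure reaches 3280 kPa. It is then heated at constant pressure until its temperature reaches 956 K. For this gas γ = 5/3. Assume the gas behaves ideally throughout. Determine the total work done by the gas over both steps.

-12400 J

P₁ = nRT₁/V₁ = 2.76×8.314×521/23.7 = 504 kPa.
Step 1 — Isothermal: T stays 521 K; PV = const ⇒ V₂ = 3.64 L, P₂ = 3280 kPa.
ΔU = 0 (ideal gas, T constant).
W = nRT ln(V₂/V₁) = 2.76×8.314×521×ln(0.154) = -22400 J.
Q = ΔU + W = -22400 J.
State after step 1: P = 3280 kPa, V = 3.64 L, T = 521 K.
Step 2 — Isobaric: P stays 3280 kPa; V/T = const ⇒ T₂ = 956 K, V₂ = 6.69 L.
W = PΔV = 3280×(6.69−3.64) kPa·L = 9980 J.
ΔU = nCvΔT = 2.76×12.5×(956−521) = 15000 J.
Q = ΔU + W = nCpΔT = 25000 J.
Net over both steps: W = -12400 J, Q = 2570 J, ΔU = 15000 J.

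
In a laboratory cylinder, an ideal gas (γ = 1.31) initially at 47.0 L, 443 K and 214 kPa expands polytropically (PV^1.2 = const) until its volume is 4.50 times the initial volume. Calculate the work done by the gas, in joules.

13100 J

n = P₁V₁/(RT₁) = 214×47.0/(8.314×443) = 2.73 mol.
Polytropic n=1.2: T₂ = T₁(V₁/V₂)^(n−1) = 443×(0.222)^0.20 = 328 K; P₂ = P₁(V₁/V₂)^n = 35.2 kPa.
W = (P₁V₁−P₂V₂)/(n−1) = (214×47.0−35.2×212)/0.20 = 13100 J.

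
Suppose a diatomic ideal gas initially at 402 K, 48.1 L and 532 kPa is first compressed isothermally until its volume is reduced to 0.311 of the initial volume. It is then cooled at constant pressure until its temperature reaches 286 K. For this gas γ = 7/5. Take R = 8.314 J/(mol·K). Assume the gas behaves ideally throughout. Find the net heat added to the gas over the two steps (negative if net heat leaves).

n = P₁V₁/(RT₁) = 532×48.1/(8.314×402) = 7.66 mol.
Step 1 — Isothermal: T stays 402 K; PV = const ⇒ V₂ = 15.0 L, P₂ = 1710 kPa.
ΔU = 0 (ideal gas, T constant).
W = nRT ln(V₂/V₁) = 7.66×8.314×402×ln(0.311) = -29900 J.
Q = ΔU + W = -29900 J.
State after step 1: P = 1710 kPa, V = 15.0 L, T = 402 K.
Step 2 — Isobaric: P stays 1710 kPa; V/T = const ⇒ T₂ = 286 K, V₂ = 10.6 L.
W = PΔV = 1710×(10.6−15.0) kPa·L = -7380 J.
ΔU = nCvΔT = 7.66×20.8×(286−402) = -18500 J.
Q = ΔU + W = nCpΔT = -25800 J.
Net over both steps: W = -37300 J, Q = -55700 J, ΔU = -18500 J.

-55700 J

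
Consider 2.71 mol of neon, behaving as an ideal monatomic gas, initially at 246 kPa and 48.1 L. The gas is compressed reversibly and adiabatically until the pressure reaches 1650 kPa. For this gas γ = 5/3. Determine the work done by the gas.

T₁ = P₁V₁/(nR) = 246×48.1/(2.71×8.314) = 525 K.
Adiabatic: T₂/T₁ = (P₂/P₁)^((γ−1)/γ) ⇒ T₂ = 525×(6.71)^0.400 = 1120 K; V₂ = 15.4 L.
ΔU = nCvΔT = 2.71×12.5×(1120−525) = 20300 J.
Q = 0 for an adiabatic process, so W = −ΔU = -20300 J.

-20300 J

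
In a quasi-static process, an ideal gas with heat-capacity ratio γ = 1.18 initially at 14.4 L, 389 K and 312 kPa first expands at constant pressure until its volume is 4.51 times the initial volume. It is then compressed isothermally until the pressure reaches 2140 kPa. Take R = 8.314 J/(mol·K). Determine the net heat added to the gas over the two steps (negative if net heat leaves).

64400 J

n = P₁V₁/(RT₁) = 312×14.4/(8.314×389) = 1.39 mol.
Step 1 — Isobaric: P stays 312 kPa; V/T = const ⇒ T₂ = 1750 K, V₂ = 64.9 L.
W = PΔV = 312×(64.9−14.4) kPa·L = 15800 J.
ΔU = nCvΔT = 1.39×46.2×(1750−389) = 87600 J.
Q = ΔU + W = nCpΔT = 103000 J.
State after step 1: P = 312 kPa, V = 64.9 L, T = 1750 K.
Step 2 — Isothermal: T stays 1750 K; PV = const ⇒ V₂ = 9.47 L, P₂ = 2140 kPa.
ΔU = 0 (ideal gas, T constant).
W = nRT ln(V₂/V₁) = 1.39×8.314×1750×ln(0.146) = -39000 J.
Q = ΔU + W = -39000 J.
Net over both steps: W = -23200 J, Q = 64400 J, ΔU = 87600 J.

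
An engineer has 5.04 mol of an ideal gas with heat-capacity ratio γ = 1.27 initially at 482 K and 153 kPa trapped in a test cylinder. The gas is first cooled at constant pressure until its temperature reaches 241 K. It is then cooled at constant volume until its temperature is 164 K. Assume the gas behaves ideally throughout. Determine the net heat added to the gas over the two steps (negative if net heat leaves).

-59500 J

V₁ = nRT₁/P₁ = 5.04×8.314×482/153 = 132 L.
Step 1 — Isobaric: P stays 153 kPa; V/T = const ⇒ T₂ = 241 K, V₂ = 66.0 L.
W = PΔV = 153×(66.0−132) kPa·L = -10100 J.
ΔU = nCvΔT = 5.04×30.8×(241−482) = -37400 J.
Q = ΔU + W = nCpΔT = -47500 J.
State after step 1: P = 153 kPa, V = 66.0 L, T = 241 K.
Step 2 — Isochoric: V stays 66.0 L; P/T = const ⇒ T₂ = 164 K, P₂ = 104 kPa.
W = 0 (no volume change).
ΔU = nCvΔT = 5.04×30.8×(164−241) = -11900 J.
Q = ΔU = -11900 J.
Net over both steps: W = -10100 J, Q = -59500 J, ΔU = -49400 J.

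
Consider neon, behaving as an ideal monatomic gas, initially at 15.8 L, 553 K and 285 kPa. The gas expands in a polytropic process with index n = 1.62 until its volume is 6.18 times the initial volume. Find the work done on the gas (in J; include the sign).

-4910 J

n = P₁V₁/(RT₁) = 285×15.8/(8.314×553) = 0.979 mol.
Polytropic n=1.62: T₂ = T₁(V₁/V₂)^(n−1) = 553×(0.162)^0.62 = 179 K; P₂ = P₁(V₁/V₂)^n = 14.9 kPa.
W = (P₁V₁−P₂V₂)/(n−1) = (285×15.8−14.9×97.6)/0.62 = 4910 J.
Work done on the gas = −W_by = -4910 J.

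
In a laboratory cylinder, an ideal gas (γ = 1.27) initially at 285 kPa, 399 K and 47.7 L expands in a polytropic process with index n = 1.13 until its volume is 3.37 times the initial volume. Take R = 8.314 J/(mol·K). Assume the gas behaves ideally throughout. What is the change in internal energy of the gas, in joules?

n = P₁V₁/(RT₁) = 285×47.7/(8.314×399) = 4.10 mol.
Polytropic n=1.13: T₂ = T₁(V₁/V₂)^(n−1) = 399×(0.297)^0.13 = 341 K; P₂ = P₁(V₁/V₂)^n = 72.2 kPa.
For an ideal gas ΔU = nCvΔT with Cv = R/(γ−1) = 30.8 J/(mol·K).
ΔU = 4.10×30.8×(341−399) = -7360 J.

-7360 J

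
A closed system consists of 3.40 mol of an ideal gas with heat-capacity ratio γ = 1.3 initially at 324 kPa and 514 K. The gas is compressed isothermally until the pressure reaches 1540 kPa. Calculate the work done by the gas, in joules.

V₁ = nRT₁/P₁ = 3.40×8.314×514/324 = 44.8 L.
Isothermal: T stays 514 K; PV = const ⇒ V₂ = 9.43 L, P₂ = 1540 kPa.
W = nRT ln(V₂/V₁) = 3.40×8.314×514×ln(0.210) = -22600 J.

-22600 J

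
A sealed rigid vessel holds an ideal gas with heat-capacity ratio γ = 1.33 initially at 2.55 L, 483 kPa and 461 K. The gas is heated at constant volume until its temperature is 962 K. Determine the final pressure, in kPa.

1010 kPa

Isochoric: V stays 2.55 L; P/T = const ⇒ T₂ = 962 K, P₂ = 1010 kPa.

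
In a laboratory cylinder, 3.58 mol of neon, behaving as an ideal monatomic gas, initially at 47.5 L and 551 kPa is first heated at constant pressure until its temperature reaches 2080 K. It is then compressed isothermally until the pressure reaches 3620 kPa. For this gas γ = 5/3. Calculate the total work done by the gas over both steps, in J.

T₁ = P₁V₁/(nR) = 551×47.5/(3.58×8.314) = 879 K.
Step 1 — Isobaric: P stays 551 kPa; V/T = const ⇒ T₂ = 2080 K, V₂ = 112 L.
W = PΔV = 551×(112−47.5) kPa·L = 35700 J.
ΔU = nCvΔT = 3.58×12.5×(2080−879) = 53600 J.
Q = ΔU + W = nCpΔT = 89300 J.
State after step 1: P = 551 kPa, V = 112 L, T = 2080 K.
Step 2 — Isothermal: T stays 2080 K; PV = const ⇒ V₂ = 17.1 L, P₂ = 3620 kPa.
ΔU = 0 (ideal gas, T constant).
W = nRT ln(V₂/V₁) = 3.58×8.314×2080×ln(0.152) = -117000 J.
Q = ΔU + W = -117000 J.
Net over both steps: W = -80800 J, Q = -27200 J, ΔU = 53600 J.

-80800 J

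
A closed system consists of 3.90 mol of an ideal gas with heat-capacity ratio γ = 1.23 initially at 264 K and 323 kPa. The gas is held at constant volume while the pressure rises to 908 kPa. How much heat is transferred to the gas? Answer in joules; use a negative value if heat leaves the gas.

67400 J

V₁ = nRT₁/P₁ = 3.90×8.314×264/323 = 26.5 L.
Isochoric: V stays 26.5 L; P/T = const ⇒ T₂ = 742 K, P₂ = 908 kPa.
W = 0 (no volume change).
ΔU = nCvΔT = 3.90×36.1×(742−264) = 67400 J.
Q = ΔU = 67400 J.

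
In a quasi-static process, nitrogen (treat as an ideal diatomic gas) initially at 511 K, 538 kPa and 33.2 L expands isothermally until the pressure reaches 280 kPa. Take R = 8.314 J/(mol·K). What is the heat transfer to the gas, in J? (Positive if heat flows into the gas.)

n = P₁V₁/(RT₁) = 538×33.2/(8.314×511) = 4.20 mol.
Isothermal: T stays 511 K; PV = const ⇒ V₂ = 63.8 L, P₂ = 280 kPa.
ΔU = 0 (ideal gas, T constant).
W = nRT ln(V₂/V₁) = 4.20×8.314×511×ln(1.92) = 11700 J.
Q = ΔU + W = 11700 J.

11700 J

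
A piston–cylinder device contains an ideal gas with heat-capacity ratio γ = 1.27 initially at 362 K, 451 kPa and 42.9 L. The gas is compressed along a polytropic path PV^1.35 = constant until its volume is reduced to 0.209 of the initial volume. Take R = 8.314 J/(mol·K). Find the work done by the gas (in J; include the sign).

n = P₁V₁/(RT₁) = 451×42.9/(8.314×362) = 6.43 mol.
Polytropic n=1.35: T₂ = T₁(V₁/V₂)^(n−1) = 362×(4.78)^0.35 = 626 K; P₂ = P₁(V₁/V₂)^n = 3730 kPa.
W = (P₁V₁−P₂V₂)/(n−1) = (451×42.9−3730×8.97)/0.35 = -40300 J.

-40300 J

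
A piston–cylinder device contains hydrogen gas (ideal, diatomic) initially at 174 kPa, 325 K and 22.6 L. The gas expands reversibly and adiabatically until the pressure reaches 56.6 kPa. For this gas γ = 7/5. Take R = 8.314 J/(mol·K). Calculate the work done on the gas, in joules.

-2700 J

n = P₁V₁/(RT₁) = 174×22.6/(8.314×325) = 1.46 mol.
Adiabatic: T₂/T₁ = (P₂/P₁)^((γ−1)/γ) ⇒ T₂ = 325×(0.325)^0.286 = 236 K; V₂ = 50.4 L.
ΔU = nCvΔT = 1.46×20.8×(236−325) = -2700 J.
Q = 0 for an adiabatic process, so W = −ΔU = 2700 J.
Work done on the gas = −W_by = -2700 J.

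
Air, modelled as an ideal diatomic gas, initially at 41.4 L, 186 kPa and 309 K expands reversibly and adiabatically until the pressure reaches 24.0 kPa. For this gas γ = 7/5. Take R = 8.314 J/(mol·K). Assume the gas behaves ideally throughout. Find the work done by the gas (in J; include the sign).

8530 J

n = P₁V₁/(RT₁) = 186×41.4/(8.314×309) = 3.00 mol.
Adiabatic: T₂/T₁ = (P₂/P₁)^((γ−1)/γ) ⇒ T₂ = 309×(0.129)^0.286 = 172 K; V₂ = 179 L.
ΔU = nCvΔT = 3.00×20.8×(172−309) = -8530 J.
Q = 0 for an adiabatic process, so W = −ΔU = 8530 J.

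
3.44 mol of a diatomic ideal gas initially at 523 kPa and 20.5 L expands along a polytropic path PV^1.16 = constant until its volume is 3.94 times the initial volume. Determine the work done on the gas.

T₁ = P₁V₁/(nR) = 523×20.5/(3.44×8.314) = 375 K.
Polytropic n=1.16: T₂ = T₁(V₁/V₂)^(n−1) = 375×(0.254)^0.16 = 301 K; P₂ = P₁(V₁/V₂)^n = 107 kPa.
W = (P₁V₁−P₂V₂)/(n−1) = (523×20.5−107×80.8)/0.16 = 13200 J.
Work done on the gas = −W_by = -13200 J.

-13200 J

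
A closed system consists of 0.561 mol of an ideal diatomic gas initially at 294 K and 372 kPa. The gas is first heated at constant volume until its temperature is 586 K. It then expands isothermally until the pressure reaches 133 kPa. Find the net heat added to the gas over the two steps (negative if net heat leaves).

V₁ = nRT₁/P₁ = 0.561×8.314×294/372 = 3.69 L.
Step 1 — Isochoric: V stays 3.69 L; P/T = const ⇒ T₂ = 586 K, P₂ = 741 kPa.
W = 0 (no volume change).
ΔU = nCvΔT = 0.561×20.8×(586−294) = 3400 J.
Q = ΔU = 3400 J.
State after step 1: P = 741 kPa, V = 3.69 L, T = 586 K.
Step 2 — Isothermal: T stays 586 K; PV = const ⇒ V₂ = 20.6 L, P₂ = 133 kPa.
ΔU = 0 (ideal gas, T constant).
W = nRT ln(V₂/V₁) = 0.561×8.314×586×ln(5.57) = 4700 J.
Q = ΔU + W = 4700 J.
Net over both steps: W = 4700 J, Q = 8100 J, ΔU = 3400 J.

8100 J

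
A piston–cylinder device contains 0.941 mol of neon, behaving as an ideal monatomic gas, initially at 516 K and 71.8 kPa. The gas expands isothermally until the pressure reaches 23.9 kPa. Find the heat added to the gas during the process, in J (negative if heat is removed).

4440 J

V₁ = nRT₁/P₁ = 0.941×8.314×516/71.8 = 56.2 L.
Isothermal: T stays 516 K; PV = const ⇒ V₂ = 169 L, P₂ = 23.9 kPa.
ΔU = 0 (ideal gas, T constant).
W = nRT ln(V₂/V₁) = 0.941×8.314×516×ln(3.00) = 4440 J.
Q = ΔU + W = 4440 J.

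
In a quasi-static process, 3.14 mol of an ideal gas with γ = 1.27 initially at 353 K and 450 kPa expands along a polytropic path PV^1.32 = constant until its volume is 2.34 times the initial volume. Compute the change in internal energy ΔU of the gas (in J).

V₁ = nRT₁/P₁ = 3.14×8.314×353/450 = 20.5 L.
Polytropic n=1.32: T₂ = T₁(V₁/V₂)^(n−1) = 353×(0.427)^0.32 = 269 K; P₂ = P₁(V₁/V₂)^n = 147 kPa.
For an ideal gas ΔU = nCvΔT with Cv = R/(γ−1) = 30.8 J/(mol·K).
ΔU = 3.14×30.8×(269−353) = -8130 J.

-8130 J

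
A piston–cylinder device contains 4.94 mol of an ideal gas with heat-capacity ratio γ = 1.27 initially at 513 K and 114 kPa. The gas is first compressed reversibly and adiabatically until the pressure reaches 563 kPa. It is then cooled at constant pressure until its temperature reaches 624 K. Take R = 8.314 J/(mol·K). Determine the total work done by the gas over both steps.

V₁ = nRT₁/P₁ = 4.94×8.314×513/114 = 185 L.
Step 1 — Adiabatic: T₂/T₁ = (P₂/P₁)^((γ−1)/γ) ⇒ T₂ = 513×(4.94)^0.213 = 720 K; V₂ = 52.6 L.
ΔU = nCvΔT = 4.94×30.8×(720−513) = 31500 J.
Q = 0 for an adiabatic process, so W = −ΔU = -31500 J.
State after step 1: P = 563 kPa, V = 52.6 L, T = 720 K.
Step 2 — Isobaric: P stays 563 kPa; V/T = const ⇒ T₂ = 624 K, V₂ = 45.5 L.
W = PΔV = 563×(45.5−52.6) kPa·L = -3960 J.
ΔU = nCvΔT = 4.94×30.8×(624−720) = -14700 J.
Q = ΔU + W = nCpΔT = -18600 J.
Net over both steps: W = -35500 J, Q = -18600 J, ΔU = 16900 J.

-35500 J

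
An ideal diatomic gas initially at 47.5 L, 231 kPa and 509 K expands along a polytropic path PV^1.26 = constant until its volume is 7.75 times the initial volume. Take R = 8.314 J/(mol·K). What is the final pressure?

Polytropic n=1.26: T₂ = T₁(V₁/V₂)^(n−1) = 509×(0.129)^0.26 = 299 K; P₂ = P₁(V₁/V₂)^n = 17.5 kPa.

17.5 kPa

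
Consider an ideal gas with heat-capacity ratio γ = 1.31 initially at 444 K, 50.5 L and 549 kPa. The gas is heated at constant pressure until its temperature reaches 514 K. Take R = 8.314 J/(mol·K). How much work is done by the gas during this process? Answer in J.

4370 J

n = P₁V₁/(RT₁) = 549×50.5/(8.314×444) = 7.51 mol.
Isobaric: P stays 549 kPa; V/T = const ⇒ T₂ = 514 K, V₂ = 58.5 L.
W = PΔV = 549×(58.5−50.5) kPa·L = 4370 J.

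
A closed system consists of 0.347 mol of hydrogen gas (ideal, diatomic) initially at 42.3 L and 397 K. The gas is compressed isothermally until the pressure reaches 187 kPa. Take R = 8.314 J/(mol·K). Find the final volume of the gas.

6.12 L

P₁ = nRT₁/V₁ = 0.347×8.314×397/42.3 = 27.1 kPa.
Isothermal: T stays 397 K; PV = const ⇒ V₂ = 6.12 L, P₂ = 187 kPa.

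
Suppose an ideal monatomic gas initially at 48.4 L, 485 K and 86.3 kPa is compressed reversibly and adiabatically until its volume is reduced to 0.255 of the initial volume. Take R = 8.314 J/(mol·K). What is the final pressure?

Adiabatic: TV^(γ−1) = const ⇒ T₂ = 485×(3.92)^0.667 = 1210 K; PV^γ = const ⇒ P₂ = 842 kPa.

842 kPa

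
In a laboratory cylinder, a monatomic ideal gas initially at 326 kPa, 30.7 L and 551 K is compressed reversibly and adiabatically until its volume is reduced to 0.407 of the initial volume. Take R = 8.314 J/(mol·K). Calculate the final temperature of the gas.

1000 K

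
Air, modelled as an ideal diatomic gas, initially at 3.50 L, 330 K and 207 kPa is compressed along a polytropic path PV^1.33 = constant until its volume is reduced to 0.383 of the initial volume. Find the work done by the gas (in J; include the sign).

n = P₁V₁/(RT₁) = 207×3.50/(8.314×330) = 0.264 mol.
Polytropic n=1.33: T₂ = T₁(V₁/V₂)^(n−1) = 330×(2.61)^0.33 = 453 K; P₂ = P₁(V₁/V₂)^n = 742 kPa.
W = (P₁V₁−P₂V₂)/(n−1) = (207×3.50−742×1.34)/0.33 = -818 J.

-818 J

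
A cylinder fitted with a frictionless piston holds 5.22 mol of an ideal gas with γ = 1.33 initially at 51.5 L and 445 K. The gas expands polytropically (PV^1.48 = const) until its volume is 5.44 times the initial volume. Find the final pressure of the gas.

30.6 kPa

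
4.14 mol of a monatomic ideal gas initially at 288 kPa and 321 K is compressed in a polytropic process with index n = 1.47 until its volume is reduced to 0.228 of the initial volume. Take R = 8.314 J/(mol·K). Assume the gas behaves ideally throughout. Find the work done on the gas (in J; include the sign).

23600 J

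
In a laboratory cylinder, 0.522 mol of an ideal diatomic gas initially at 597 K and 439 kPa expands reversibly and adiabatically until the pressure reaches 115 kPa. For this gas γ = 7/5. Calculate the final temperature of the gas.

407 K

V₁ = nRT₁/P₁ = 0.522×8.314×597/439 = 5.90 L.
Adiabatic: T₂/T₁ = (P₂/P₁)^((γ−1)/γ) ⇒ T₂ = 597×(0.262)^0.286 = 407 K; V₂ = 15.4 L.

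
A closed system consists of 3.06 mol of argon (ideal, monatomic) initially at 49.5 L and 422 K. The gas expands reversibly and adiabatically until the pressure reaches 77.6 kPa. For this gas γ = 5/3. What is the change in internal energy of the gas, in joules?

P₁ = nRT₁/V₁ = 3.06×8.314×422/49.5 = 217 kPa.
Adiabatic: T₂/T₁ = (P₂/P₁)^((γ−1)/γ) ⇒ T₂ = 422×(0.358)^0.400 = 280 K; V₂ = 91.7 L.
For an ideal gas ΔU = nCvΔT with Cv = (3/2)R = 12.5 J/(mol·K).
ΔU = 3.06×12.5×(280−422) = -5430 J.

-5430 J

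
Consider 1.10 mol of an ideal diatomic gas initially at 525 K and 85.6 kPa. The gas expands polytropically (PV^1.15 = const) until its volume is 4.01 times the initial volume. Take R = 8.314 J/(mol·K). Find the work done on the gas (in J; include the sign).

-6020 J

V₁ = nRT₁/P₁ = 1.10×8.314×525/85.6 = 56.1 L.
Polytropic n=1.15: T₂ = T₁(V₁/V₂)^(n−1) = 525×(0.249)^0.15 = 426 K; P₂ = P₁(V₁/V₂)^n = 17.3 kPa.
W = (P₁V₁−P₂V₂)/(n−1) = (85.6×56.1−17.3×225)/0.15 = 6020 J.
Work done on the gas = −W_by = -6020 J.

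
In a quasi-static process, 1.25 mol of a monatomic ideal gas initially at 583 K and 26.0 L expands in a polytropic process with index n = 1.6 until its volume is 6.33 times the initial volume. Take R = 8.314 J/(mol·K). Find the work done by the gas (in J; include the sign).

P₁ = nRT₁/V₁ = 1.25×8.314×583/26.0 = 233 kPa.
Polytropic n=1.6: T₂ = T₁(V₁/V₂)^(n−1) = 583×(0.158)^0.60 = 193 K; P₂ = P₁(V₁/V₂)^n = 12.2 kPa.
W = (P₁V₁−P₂V₂)/(n−1) = (233×26.0−12.2×165)/0.60 = 6760 J.

6760 J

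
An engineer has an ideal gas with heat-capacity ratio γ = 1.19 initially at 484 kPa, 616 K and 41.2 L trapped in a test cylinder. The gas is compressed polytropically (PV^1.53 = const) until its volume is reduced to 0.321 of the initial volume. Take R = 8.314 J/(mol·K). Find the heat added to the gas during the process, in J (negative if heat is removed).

n = P₁V₁/(RT₁) = 484×41.2/(8.314×616) = 3.89 mol.
Polytropic n=1.53: T₂ = T₁(V₁/V₂)^(n−1) = 616×(3.12)^0.53 = 1120 K; P₂ = P₁(V₁/V₂)^n = 2750 kPa.
W = (P₁V₁−P₂V₂)/(n−1) = (484×41.2−2750×13.2)/0.53 = -31100 J.
ΔU = nCvΔT = 3.89×43.8×(1120−616) = 86700 J.
Q = ΔU + W = 55600 J.

55600 J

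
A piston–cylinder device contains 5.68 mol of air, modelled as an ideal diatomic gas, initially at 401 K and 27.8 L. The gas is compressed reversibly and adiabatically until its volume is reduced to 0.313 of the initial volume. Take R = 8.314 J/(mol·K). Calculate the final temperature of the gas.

P₁ = nRT₁/V₁ = 5.68×8.314×401/27.8 = 681 kPa.
Adiabatic: TV^(γ−1) = const ⇒ T₂ = 401×(3.19)^0.400 = 638 K; PV^γ = const ⇒ P₂ = 3460 kPa.

638 K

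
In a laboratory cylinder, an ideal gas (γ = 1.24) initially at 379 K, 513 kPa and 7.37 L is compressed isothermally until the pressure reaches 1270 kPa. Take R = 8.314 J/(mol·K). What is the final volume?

2.98 L

Isothermal: T stays 379 K; PV = const ⇒ V₂ = 2.98 L, P₂ = 1270 kPa.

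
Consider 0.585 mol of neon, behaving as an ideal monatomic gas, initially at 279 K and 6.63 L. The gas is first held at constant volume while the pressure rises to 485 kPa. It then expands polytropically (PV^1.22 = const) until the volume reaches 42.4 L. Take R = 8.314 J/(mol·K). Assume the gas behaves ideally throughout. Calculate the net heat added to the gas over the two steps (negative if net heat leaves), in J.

P₁ = nRT₁/V₁ = 0.585×8.314×279/6.63 = 205 kPa.
Step 1 — Isochoric: V stays 6.63 L; P/T = const ⇒ T₂ = 661 K, P₂ = 485 kPa.
W = 0 (no volume change).
ΔU = nCvΔT = 0.585×12.5×(661−279) = 2790 J.
Q = ΔU = 2790 J.
State after step 1: P = 485 kPa, V = 6.63 L, T = 661 K.
Step 2 — Polytropic n=1.22: T₂ = T₁(V₁/V₂)^(n−1) = 661×(0.156)^0.22 = 440 K; P₂ = P₁(V₁/V₂)^n = 50.4 kPa.
W = (P₁V₁−P₂V₂)/(n−1) = (485×6.63−50.4×42.4)/0.22 = 4900 J.
ΔU = nCvΔT = 0.585×12.5×(440−661) = -1620 J.
Q = ΔU + W = 3280 J.
Net over both steps: W = 4900 J, Q = 6070 J, ΔU = 1170 J.

6070 J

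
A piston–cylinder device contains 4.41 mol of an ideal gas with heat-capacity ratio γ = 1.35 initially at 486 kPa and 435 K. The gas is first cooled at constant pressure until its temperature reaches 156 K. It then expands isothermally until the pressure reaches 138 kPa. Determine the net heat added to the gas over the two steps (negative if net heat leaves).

V₁ = nRT₁/P₁ = 4.41×8.314×435/486 = 32.8 L.
Step 1 — Isobaric: P stays 486 kPa; V/T = const ⇒ T₂ = 156 K, V₂ = 11.8 L.
W = PΔV = 486×(11.8−32.8) kPa·L = -10200 J.
ΔU = nCvΔT = 4.41×23.8×(156−435) = -29200 J.
Q = ΔU + W = nCpΔT = -39500 J.
State after step 1: P = 486 kPa, V = 11.8 L, T = 156 K.
Step 2 — Isothermal: T stays 156 K; PV = const ⇒ V₂ = 41.4 L, P₂ = 138 kPa.
ΔU = 0 (ideal gas, T constant).
W = nRT ln(V₂/V₁) = 4.41×8.314×156×ln(3.52) = 7200 J.
Q = ΔU + W = 7200 J.
Net over both steps: W = -3030 J, Q = -32300 J, ΔU = -29200 J.

-32300 J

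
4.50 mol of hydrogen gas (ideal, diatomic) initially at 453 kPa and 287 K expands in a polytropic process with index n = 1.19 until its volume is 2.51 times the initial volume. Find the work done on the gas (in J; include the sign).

V₁ = nRT₁/P₁ = 4.50×8.314×287/453 = 23.7 L.
Polytropic n=1.19: T₂ = T₁(V₁/V₂)^(n−1) = 287×(0.398)^0.19 = 241 K; P₂ = P₁(V₁/V₂)^n = 152 kPa.
W = (P₁V₁−P₂V₂)/(n−1) = (453×23.7−152×59.5)/0.19 = 9070 J.
Work done on the gas = −W_by = -9070 J.

-9070 J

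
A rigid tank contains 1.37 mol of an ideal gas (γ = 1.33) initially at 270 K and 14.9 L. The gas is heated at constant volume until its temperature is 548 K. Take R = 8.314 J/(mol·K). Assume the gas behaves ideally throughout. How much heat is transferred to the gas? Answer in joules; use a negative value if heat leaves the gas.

9600 J

P₁ = nRT₁/V₁ = 1.37×8.314×270/14.9 = 206 kPa.
Isochoric: V stays 14.9 L; P/T = const ⇒ T₂ = 548 K, P₂ = 419 kPa.
W = 0 (no volume change).
ΔU = nCvΔT = 1.37×25.2×(548−270) = 9600 J.
Q = ΔU = 9600 J.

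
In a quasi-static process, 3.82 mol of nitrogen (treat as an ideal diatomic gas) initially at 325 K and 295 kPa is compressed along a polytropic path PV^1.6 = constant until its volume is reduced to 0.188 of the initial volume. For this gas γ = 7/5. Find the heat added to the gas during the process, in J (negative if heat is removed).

14800 J

V₁ = nRT₁/P₁ = 3.82×8.314×325/295 = 35.0 L.
Polytropic n=1.6: T₂ = T₁(V₁/V₂)^(n−1) = 325×(5.32)^0.60 = 886 K; P₂ = P₁(V₁/V₂)^n = 4280 kPa.
W = (P₁V₁−P₂V₂)/(n−1) = (295×35.0−4280×6.58)/0.60 = -29700 J.
ΔU = nCvΔT = 3.82×20.8×(886−325) = 44500 J.
Q = ΔU + W = 14800 J.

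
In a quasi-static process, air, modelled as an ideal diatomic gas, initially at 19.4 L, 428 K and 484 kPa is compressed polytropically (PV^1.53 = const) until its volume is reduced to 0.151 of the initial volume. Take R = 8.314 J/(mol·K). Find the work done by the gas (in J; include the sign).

n = P₁V₁/(RT₁) = 484×19.4/(8.314×428) = 2.64 mol.
Polytropic n=1.53: T₂ = T₁(V₁/V₂)^(n−1) = 428×(6.62)^0.53 = 1170 K; P₂ = P₁(V₁/V₂)^n = 8730 kPa.
W = (P₁V₁−P₂V₂)/(n−1) = (484×19.4−8730×2.93)/0.53 = -30500 J.

-30500 J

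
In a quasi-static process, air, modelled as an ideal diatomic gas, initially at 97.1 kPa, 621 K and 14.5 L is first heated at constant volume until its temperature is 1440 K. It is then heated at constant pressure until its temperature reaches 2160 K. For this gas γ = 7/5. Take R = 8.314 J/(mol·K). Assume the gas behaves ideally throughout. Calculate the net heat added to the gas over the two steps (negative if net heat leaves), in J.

n = P₁V₁/(RT₁) = 97.1×14.5/(8.314×621) = 0.273 mol.
Step 1 — Isochoric: V stays 14.5 L; P/T = const ⇒ T₂ = 1440 K, P₂ = 225 kPa.
W = 0 (no volume change).
ΔU = nCvΔT = 0.273×20.8×(1440−621) = 4640 J.
Q = ΔU = 4640 J.
State after step 1: P = 225 kPa, V = 14.5 L, T = 1440 K.
Step 2 — Isobaric: P stays 225 kPa; V/T = const ⇒ T₂ = 2160 K, V₂ = 21.8 L.
W = PΔV = 225×(21.8−14.5) kPa·L = 1630 J.
ΔU = nCvΔT = 0.273×20.8×(2160−1440) = 4080 J.
Q = ΔU + W = nCpΔT = 5710 J.
Net over both steps: W = 1630 J, Q = 10400 J, ΔU = 8720 J.

10400 J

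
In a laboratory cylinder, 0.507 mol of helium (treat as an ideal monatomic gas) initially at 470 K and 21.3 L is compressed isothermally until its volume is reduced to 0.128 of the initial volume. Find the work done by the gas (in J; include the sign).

-4070 J

P₁ = nRT₁/V₁ = 0.507×8.314×470/21.3 = 93.0 kPa.
Isothermal: T stays 470 K; PV = const ⇒ V₂ = 2.73 L, P₂ = 727 kPa.
W = nRT ln(V₂/V₁) = 0.507×8.314×470×ln(0.128) = -4070 J.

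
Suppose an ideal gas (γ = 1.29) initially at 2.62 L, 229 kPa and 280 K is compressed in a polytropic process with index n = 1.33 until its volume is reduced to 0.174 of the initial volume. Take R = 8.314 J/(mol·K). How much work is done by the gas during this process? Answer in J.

n = P₁V₁/(RT₁) = 229×2.62/(8.314×280) = 0.258 mol.
Polytropic n=1.33: T₂ = T₁(V₁/V₂)^(n−1) = 280×(5.75)^0.33 = 499 K; P₂ = P₁(V₁/V₂)^n = 2340 kPa.
W = (P₁V₁−P₂V₂)/(n−1) = (229×2.62−2340×0.456)/0.33 = -1420 J.

-1420 J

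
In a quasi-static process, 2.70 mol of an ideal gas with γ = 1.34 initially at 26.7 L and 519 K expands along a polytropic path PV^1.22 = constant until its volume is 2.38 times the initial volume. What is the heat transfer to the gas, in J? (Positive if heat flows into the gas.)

P₁ = nRT₁/V₁ = 2.70×8.314×519/26.7 = 436 kPa.
Polytropic n=1.22: T₂ = T₁(V₁/V₂)^(n−1) = 519×(0.420)^0.22 = 429 K; P₂ = P₁(V₁/V₂)^n = 151 kPa.
W = (P₁V₁−P₂V₂)/(n−1) = (436×26.7−151×63.5)/0.22 = 9200 J.
ΔU = nCvΔT = 2.70×24.5×(429−519) = -5950 J.
Q = ΔU + W = 3250 J.

3250 J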